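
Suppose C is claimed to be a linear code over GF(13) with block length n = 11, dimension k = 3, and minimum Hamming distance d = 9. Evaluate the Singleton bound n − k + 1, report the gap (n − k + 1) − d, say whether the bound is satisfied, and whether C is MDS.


Singleton RHS = n − k + 1 = 9, slack = 0, bound satisfied, MDS.

Singleton bound: d ≤ n − k + 1.
Here n = 11, k = 3, so n − k + 1 = 9.
Given d = 9, check d ≤ 9: YES.
Slack = (n − k + 1) − d = 0.
The code is MDS (slack = 0).
Description: the claimed parameters are [11, 3, 9]_13; such a code would be MDS (meets Singleton bound).


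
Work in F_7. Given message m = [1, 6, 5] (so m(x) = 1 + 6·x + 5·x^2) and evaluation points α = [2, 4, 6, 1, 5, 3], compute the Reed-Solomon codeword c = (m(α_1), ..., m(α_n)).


c = [5, 0, 0, 5, 2, 1]

Message polynomial: m(x) = 1 + 6·x + 5·x^2 (mod 7).
For each evaluation point α_i, compute m(α_i) mod 7:
  α_1 = 2: Horner steps 5 → 2 → 5, so m(2) = 5.
  α_2 = 4: Horner steps 5 → 5 → 0, so m(4) = 0.
  α_3 = 6: Horner steps 5 → 1 → 0, so m(6) = 0.
  α_4 = 1: Horner steps 5 → 4 → 5, so m(1) = 5.
  α_5 = 5: Horner steps 5 → 3 → 2, so m(5) = 2.
  α_6 = 3: Horner steps 5 → 0 → 1, so m(3) = 1.
Codeword c = [5, 0, 0, 5, 2, 1] ∈ F_7^6.


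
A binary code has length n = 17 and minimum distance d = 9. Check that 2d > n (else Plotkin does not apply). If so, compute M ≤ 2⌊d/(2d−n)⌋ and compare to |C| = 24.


Plotkin bound M ≤ 18; given |C| = 24 > bound (violated).

Check applicability: 2d = 18, n = 17.
2d − n = 1 > 0, so Plotkin applies.
Compute d/(2d−n) = 9/1 ≈ 9.0000.
⌊d/(2d−n)⌋ = 9.
Plotkin bound: M ≤ 2·9 = 18.
Given |C| = 24, check: VIOLATED.
This |C| is above the Plotkin bound, so no binary code with n = 17, d = 9 and 24 codewords exists.


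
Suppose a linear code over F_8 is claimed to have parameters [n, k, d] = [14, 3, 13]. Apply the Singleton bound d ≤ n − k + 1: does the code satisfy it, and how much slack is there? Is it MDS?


Singleton RHS = n − k + 1 = 12, slack = -1, bound violated (no such code; not MDS).

Singleton bound: d ≤ n − k + 1.
Here n = 14, k = 3, so n − k + 1 = 12.
Given d = 13, check d ≤ 12: NO.
Slack = (n − k + 1) − d = -1.
The slack is negative: d = 13 exceeds n − k + 1 = 12 by 1, so the Singleton bound is violated and no linear [14, 3, 13]_8 code can exist. In particular it is not MDS (MDS requires d = n − k + 1 exactly).
Description: the claimed parameters are [14, 3, 13]_8; such a code would be impossible (violates the Singleton bound).


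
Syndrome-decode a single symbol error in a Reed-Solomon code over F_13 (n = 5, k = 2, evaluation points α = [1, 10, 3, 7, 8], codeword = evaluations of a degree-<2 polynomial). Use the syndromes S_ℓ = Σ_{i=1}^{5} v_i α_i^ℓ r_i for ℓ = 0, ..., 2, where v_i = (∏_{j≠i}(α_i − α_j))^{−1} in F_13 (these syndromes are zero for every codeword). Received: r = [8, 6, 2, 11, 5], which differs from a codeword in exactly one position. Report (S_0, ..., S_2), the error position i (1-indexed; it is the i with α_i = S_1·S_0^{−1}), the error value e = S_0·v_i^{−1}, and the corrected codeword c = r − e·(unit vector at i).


S = (1, 3, 9), error at position 3, error magnitude e = 6, c = [8, 6, 9, 11, 5].

Step 1: column multipliers v_i = (∏_{j≠i}(α_i − α_j))^{−1} mod 13.
  i = 1 (α = 1): (1−10)(1−3)(1−7)(1−8) = (−9)·(−2)·(−6)·(−7) = 756 ≡ 2, so v_1 = 2^{−1} = 7 (mod 13).
  i = 2 (α = 10): (10−1)(10−3)(10−7)(10−8) = 9·7·3·2 = 378 ≡ 1, so v_2 = 1^{−1} = 1 (mod 13).
  i = 3 (α = 3): (3−1)(3−10)(3−7)(3−8) = 2·(−7)·(−4)·(−5) = −280 ≡ 6, so v_3 = 6^{−1} = 11 (mod 13).
  i = 4 (α = 7): (7−1)(7−10)(7−3)(7−8) = 6·(−3)·4·(−1) = 72 ≡ 7, so v_4 = 7^{−1} = 2 (mod 13).
  i = 5 (α = 8): (8−1)(8−10)(8−3)(8−7) = 7·(−2)·5·1 = −70 ≡ 8, so v_5 = 8^{−1} = 5 (mod 13).
  v = [7, 1, 11, 2, 5].
Step 2: syndromes of r = [8, 6, 2, 11, 5] (all sums mod 13).
  S_0 = Σ v_i r_i = 7·8 + 1·6 + 11·2 + 2·11 + 5·5 = 131 ≡ 1.
  S_1 = Σ v_i α_i r_i = 7·1·8 + 1·10·6 + 11·3·2 + 2·7·11 + 5·8·5 = 536 ≡ 3.
  α_i^2 mod 13 = [1, 9, 9, 10, 12].
  S_2 = Σ v_i α_i^2 r_i = 7·1·8 + 1·9·6 + 11·9·2 + 2·10·11 + 5·12·5 = 828 ≡ 9.
  S = (1, 3, 9) ≠ 0, so r is not a codeword (an error is present).
Step 3: locate the error. For a single error e at position i, S_ℓ = v_i·e·α_i^ℓ, so α_err = S_1/S_0.
  S_0^{−1} = 1^{−1} = 1 (mod 13), so α_err = 3·1 = 3 ≡ 3 = α_3. Error position i = 3.
  Consistency check: S_2/S_1 = 9·9 = 81 ≡ 3 = α_err ✓ (single-error assumption holds).
Step 4: error magnitude e = S_0/v_3 = S_0·∏_{j≠3}(α_3 − α_j) = 1·6 = 6 ≡ 6 (mod 13).
Step 5: correct position 3: c_3 = r_3 − e = 2 − 6 ≡ 9 (mod 13). Hence c = [8, 6, 9, 11, 5].
  Check: interpolating c through the α_i gives m(x) = 1 + 7·x (degree < 2) with m(α_i) = c_i for every i, so c is indeed a codeword.


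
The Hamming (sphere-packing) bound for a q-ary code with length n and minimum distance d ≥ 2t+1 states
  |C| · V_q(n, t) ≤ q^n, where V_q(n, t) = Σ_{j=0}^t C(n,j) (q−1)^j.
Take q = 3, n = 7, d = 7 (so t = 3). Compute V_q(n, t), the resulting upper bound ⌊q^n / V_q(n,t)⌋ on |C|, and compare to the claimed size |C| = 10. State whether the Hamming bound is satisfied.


V_q(n, t) = 379, q^n = 2187, Hamming bound = 5, |C| = 10 > bound (violated).

Step 1: Compute V_q(n, t) = Σ_{j=0}^3 C(n, j) (q−1)^j.
  j = 0: C(7,0)·(2)^0 = 1·1 = 1.
  j = 1: C(7,1)·(2)^1 = 7·2 = 14.
  j = 2: C(7,2)·(2)^2 = 21·4 = 84.
  j = 3: C(7,3)·(2)^3 = 35·8 = 280.
  V_q(n, t) = 1 + 14 + 84 + 280 = 379.
Step 2: q^n = 3^7 = 2187.
Step 3: Hamming bound ⌊q^n / V_q(n,t)⌋ = ⌊2187/379⌋ = 5.
Step 4: Compare |C| = 10 to 5: violated.
The claimed |C| lies above the Hamming bound, so no 3-ary code of length 7 with d ≥ 7 can have 10 codewords.


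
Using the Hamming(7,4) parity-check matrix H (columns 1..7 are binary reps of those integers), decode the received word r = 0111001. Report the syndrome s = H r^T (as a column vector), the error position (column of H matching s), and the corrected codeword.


s = (0, 1, 0)^T, error position = 2, corrected codeword c = 0011001

Compute s = H r^T mod 2 one row at a time:
  s_1 = 1 + 0 + 0 + 1 = 2 ≡ 0 (mod 2).
  s_2 = 1 + 1 + 0 + 1 = 3 ≡ 1 (mod 2).
  s_3 = 0 + 1 + 0 + 1 = 2 ≡ 0 (mod 2).
s = (0, 1, 0)^T — this equals column 2 of H (binary 010), so error is at position 2.
Correct: flip bit 2 of r = 0111001 to get c = 0011001.


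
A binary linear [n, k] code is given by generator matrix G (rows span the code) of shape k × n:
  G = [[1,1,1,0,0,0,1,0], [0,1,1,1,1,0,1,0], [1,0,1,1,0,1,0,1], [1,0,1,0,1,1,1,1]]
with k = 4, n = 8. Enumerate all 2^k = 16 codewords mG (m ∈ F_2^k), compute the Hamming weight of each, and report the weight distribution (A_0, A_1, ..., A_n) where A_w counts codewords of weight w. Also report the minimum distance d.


Weight distribution: A_0 = 1, A_2 = 2, A_3 = 2, A_4 = 3, A_5 = 6, A_6 = 2. Minimum distance d = 2.

Enumerate all 2^4 = 16 messages m ∈ F_2^4.
For each, compute codeword c = mG in F_2^8, then tally its weight.
  m = 0000 → c = 00000000, weight = 0.
  m = 1000 → c = 11100010, weight = 4.
  m = 0100 → c = 01111010, weight = 5.
  m = 1100 → c = 10011000, weight = 3.
  m = 0010 → c = 10110101, weight = 5.
  m = 1010 → c = 01010111, weight = 5.
  m = 0110 → c = 11001111, weight = 6.
  m = 1110 → c = 00101101, weight = 4.
  m = 0001 → c = 10101111, weight = 6.
  m = 1001 → c = 01001101, weight = 4.
  m = 0101 → c = 11010101, weight = 5.
  m = 1101 → c = 00110111, weight = 5.
  m = 0011 → c = 00011010, weight = 3.
  m = 1011 → c = 11111000, weight = 5.
  m = 0111 → c = 01100000, weight = 2.
  m = 1111 → c = 10000010, weight = 2.
Tally weights:
  weight 0: 1 codewords.
  weight 2: 2 codewords.
  weight 3: 2 codewords.
  weight 4: 3 codewords.
  weight 5: 6 codewords.
  weight 6: 2 codewords.
Minimum distance d = smallest w > 0 with A_w > 0 = 2.
Sanity: Σ A_w = 16 = 2^4 = 16 ✓.


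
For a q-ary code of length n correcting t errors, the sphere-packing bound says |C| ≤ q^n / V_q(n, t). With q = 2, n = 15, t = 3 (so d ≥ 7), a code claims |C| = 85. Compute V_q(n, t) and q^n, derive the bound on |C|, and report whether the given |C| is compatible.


V_q(n, t) = 576, q^n = 32768, Hamming bound = 56, |C| = 85 > bound (violated).

Step 1: Compute V_q(n, t) = Σ_{j=0}^3 C(n, j) (q−1)^j.
  j = 0: C(15,0)·(1)^0 = 1·1 = 1.
  j = 1: C(15,1)·(1)^1 = 15·1 = 15.
  j = 2: C(15,2)·(1)^2 = 105·1 = 105.
  j = 3: C(15,3)·(1)^3 = 455·1 = 455.
  V_q(n, t) = 1 + 15 + 105 + 455 = 576.
Step 2: q^n = 2^15 = 32768.
Step 3: Hamming bound ⌊q^n / V_q(n,t)⌋ = ⌊32768/576⌋ = 56.
Step 4: Compare |C| = 85 to 56: violated.
The claimed |C| lies above the Hamming bound, so no 2-ary code of length 15 with d ≥ 7 can have 85 codewords.


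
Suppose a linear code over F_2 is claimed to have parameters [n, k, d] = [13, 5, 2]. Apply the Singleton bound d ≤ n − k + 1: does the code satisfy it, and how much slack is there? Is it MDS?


Singleton RHS = n − k + 1 = 9, slack = 7, bound satisfied, not MDS.

Singleton bound: d ≤ n − k + 1.
Here n = 13, k = 5, so n − k + 1 = 9.
Given d = 2, check d ≤ 9: YES.
Slack = (n − k + 1) − d = 7.
The code is NOT MDS (slack = 7 > 0).
Description: the claimed parameters are [13, 5, 2]_2; such a code would be non-MDS.


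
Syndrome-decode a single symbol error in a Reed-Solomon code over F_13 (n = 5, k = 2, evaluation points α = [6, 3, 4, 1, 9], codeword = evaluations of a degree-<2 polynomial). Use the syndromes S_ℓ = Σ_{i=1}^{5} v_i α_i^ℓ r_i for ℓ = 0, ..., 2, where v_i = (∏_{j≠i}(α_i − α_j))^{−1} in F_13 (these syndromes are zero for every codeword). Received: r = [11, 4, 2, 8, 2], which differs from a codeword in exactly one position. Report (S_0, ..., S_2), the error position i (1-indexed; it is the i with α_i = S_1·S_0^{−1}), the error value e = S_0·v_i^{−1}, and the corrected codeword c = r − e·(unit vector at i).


S = (2, 5, 6), error at position 5, error magnitude e = 10, c = [11, 4, 2, 8, 5].

Step 1: column multipliers v_i = (∏_{j≠i}(α_i − α_j))^{−1} mod 13.
  i = 1 (α = 6): (6−3)(6−4)(6−1)(6−9) = 3·2·5·(−3) = −90 ≡ 1, so v_1 = 1^{−1} = 1 (mod 13).
  i = 2 (α = 3): (3−6)(3−4)(3−1)(3−9) = (−3)·(−1)·2·(−6) = −36 ≡ 3, so v_2 = 3^{−1} = 9 (mod 13).
  i = 3 (α = 4): (4−6)(4−3)(4−1)(4−9) = (−2)·1·3·(−5) = 30 ≡ 4, so v_3 = 4^{−1} = 10 (mod 13).
  i = 4 (α = 1): (1−6)(1−3)(1−4)(1−9) = (−5)·(−2)·(−3)·(−8) = 240 ≡ 6, so v_4 = 6^{−1} = 11 (mod 13).
  i = 5 (α = 9): (9−6)(9−3)(9−4)(9−1) = 3·6·5·8 = 720 ≡ 5, so v_5 = 5^{−1} = 8 (mod 13).
  v = [1, 9, 10, 11, 8].
Step 2: syndromes of r = [11, 4, 2, 8, 2] (all sums mod 13).
  S_0 = Σ v_i r_i = 1·11 + 9·4 + 10·2 + 11·8 + 8·2 = 171 ≡ 2.
  S_1 = Σ v_i α_i r_i = 1·6·11 + 9·3·4 + 10·4·2 + 11·1·8 + 8·9·2 = 486 ≡ 5.
  α_i^2 mod 13 = [10, 9, 3, 1, 3].
  S_2 = Σ v_i α_i^2 r_i = 1·10·11 + 9·9·4 + 10·3·2 + 11·1·8 + 8·3·2 = 630 ≡ 6.
  S = (2, 5, 6) ≠ 0, so r is not a codeword (an error is present).
Step 3: locate the error. For a single error e at position i, S_ℓ = v_i·e·α_i^ℓ, so α_err = S_1/S_0.
  S_0^{−1} = 2^{−1} = 7 (mod 13), so α_err = 5·7 = 35 ≡ 9 = α_5. Error position i = 5.
  Consistency check: S_2/S_1 = 6·8 = 48 ≡ 9 = α_err ✓ (single-error assumption holds).
Step 4: error magnitude e = S_0/v_5 = S_0·∏_{j≠5}(α_5 − α_j) = 2·5 = 10 ≡ 10 (mod 13).
Step 5: correct position 5: c_5 = r_5 − e = 2 − 10 ≡ 5 (mod 13). Hence c = [11, 4, 2, 8, 5].
  Check: interpolating c through the α_i gives m(x) = 10 + 11·x (degree < 2) with m(α_i) = c_i for every i, so c is indeed a codeword.


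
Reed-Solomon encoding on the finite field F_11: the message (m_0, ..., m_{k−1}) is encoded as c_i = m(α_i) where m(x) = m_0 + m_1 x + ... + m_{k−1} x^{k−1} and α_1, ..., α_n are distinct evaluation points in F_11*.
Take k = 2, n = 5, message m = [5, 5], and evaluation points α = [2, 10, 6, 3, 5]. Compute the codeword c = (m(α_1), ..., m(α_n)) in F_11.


c = [4, 0, 2, 9, 8]

Message polynomial: m(x) = 5 + 5·x (mod 11).
For each evaluation point α_i, compute m(α_i) mod 11:
  α_1 = 2: Horner steps 5 → 4, so m(2) = 4.
  α_2 = 10: Horner steps 5 → 0, so m(10) = 0.
  α_3 = 6: Horner steps 5 → 2, so m(6) = 2.
  α_4 = 3: Horner steps 5 → 9, so m(3) = 9.
  α_5 = 5: Horner steps 5 → 8, so m(5) = 8.
Codeword c = [4, 0, 2, 9, 8] ∈ F_11^5.


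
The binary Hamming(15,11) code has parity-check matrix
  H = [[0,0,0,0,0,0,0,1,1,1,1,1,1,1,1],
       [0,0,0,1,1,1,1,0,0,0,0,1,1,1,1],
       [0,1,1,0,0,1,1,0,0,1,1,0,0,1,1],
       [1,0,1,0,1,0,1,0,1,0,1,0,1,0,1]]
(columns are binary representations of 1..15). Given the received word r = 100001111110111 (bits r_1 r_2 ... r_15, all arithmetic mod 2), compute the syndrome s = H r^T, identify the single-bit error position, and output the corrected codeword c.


s = (1, 1, 0, 0)^T, error position = 12, corrected codeword c = 100001111111111

Compute s = H r^T mod 2 one row at a time:
  s_1 = 1 + 1 + 1 + 1 + 0 + 1 + 1 + 1 = 7 ≡ 1 (mod 2).
  s_2 = 0 + 0 + 1 + 1 + 0 + 1 + 1 + 1 = 5 ≡ 1 (mod 2).
  s_3 = 0 + 0 + 1 + 1 + 1 + 1 + 1 + 1 = 6 ≡ 0 (mod 2).
  s_4 = 1 + 0 + 0 + 1 + 1 + 1 + 1 + 1 = 6 ≡ 0 (mod 2).
s = (1, 1, 0, 0)^T — this equals column 12 of H (binary 1100), so error is at position 12.
Correct: flip bit 12 of r = 100001111110111 to get c = 100001111111111.


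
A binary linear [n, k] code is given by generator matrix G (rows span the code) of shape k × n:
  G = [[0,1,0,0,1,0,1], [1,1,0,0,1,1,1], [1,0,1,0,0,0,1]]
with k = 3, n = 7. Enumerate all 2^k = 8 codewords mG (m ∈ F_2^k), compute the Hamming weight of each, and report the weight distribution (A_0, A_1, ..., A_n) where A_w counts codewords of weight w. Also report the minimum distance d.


Weight distribution: A_0 = 1, A_2 = 1, A_3 = 3, A_4 = 2, A_5 = 1. Minimum distance d = 2.

Enumerate all 2^3 = 8 messages m ∈ F_2^3.
For each, compute codeword c = mG in F_2^7, then tally its weight.
  m = 000 → c = 0000000, weight = 0.
  m = 100 → c = 0100101, weight = 3.
  m = 010 → c = 1100111, weight = 5.
  m = 110 → c = 1000010, weight = 2.
  m = 001 → c = 1010001, weight = 3.
  m = 101 → c = 1110100, weight = 4.
  m = 011 → c = 0110110, weight = 4.
  m = 111 → c = 0010011, weight = 3.
Tally weights:
  weight 0: 1 codewords.
  weight 2: 1 codewords.
  weight 3: 3 codewords.
  weight 4: 2 codewords.
  weight 5: 1 codewords.
Minimum distance d = smallest w > 0 with A_w > 0 = 2.
Sanity: Σ A_w = 8 = 2^3 = 8 ✓.


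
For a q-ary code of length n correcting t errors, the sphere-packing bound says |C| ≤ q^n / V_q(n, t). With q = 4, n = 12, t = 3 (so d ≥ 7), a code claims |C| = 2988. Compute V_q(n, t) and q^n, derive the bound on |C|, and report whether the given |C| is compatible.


V_q(n, t) = 6571, q^n = 16777216, Hamming bound = 2553, |C| = 2988 > bound (violated).

Step 1: Compute V_q(n, t) = Σ_{j=0}^3 C(n, j) (q−1)^j.
  j = 0: C(12,0)·(3)^0 = 1·1 = 1.
  j = 1: C(12,1)·(3)^1 = 12·3 = 36.
  j = 2: C(12,2)·(3)^2 = 66·9 = 594.
  j = 3: C(12,3)·(3)^3 = 220·27 = 5940.
  V_q(n, t) = 1 + 36 + 594 + 5940 = 6571.
Step 2: q^n = 4^12 = 16777216.
Step 3: Hamming bound ⌊q^n / V_q(n,t)⌋ = ⌊16777216/6571⌋ = 2553.
Step 4: Compare |C| = 2988 to 2553: violated.
The claimed |C| lies above the Hamming bound, so no 4-ary code of length 12 with d ≥ 7 can have 2988 codewords.


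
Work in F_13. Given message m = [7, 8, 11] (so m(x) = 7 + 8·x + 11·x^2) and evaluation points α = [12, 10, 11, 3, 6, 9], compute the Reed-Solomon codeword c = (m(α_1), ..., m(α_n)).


c = [10, 4, 9, 0, 9, 8]

Message polynomial: m(x) = 7 + 8·x + 11·x^2 (mod 13).
For each evaluation point α_i, compute m(α_i) mod 13:
  α_1 = 12: Horner steps 11 → 10 → 10, so m(12) = 10.
  α_2 = 10: Horner steps 11 → 1 → 4, so m(10) = 4.
  α_3 = 11: Horner steps 11 → 12 → 9, so m(11) = 9.
  α_4 = 3: Horner steps 11 → 2 → 0, so m(3) = 0.
  α_5 = 6: Horner steps 11 → 9 → 9, so m(6) = 9.
  α_6 = 9: Horner steps 11 → 3 → 8, so m(9) = 8.
Codeword c = [10, 4, 9, 0, 9, 8] ∈ F_13^6.


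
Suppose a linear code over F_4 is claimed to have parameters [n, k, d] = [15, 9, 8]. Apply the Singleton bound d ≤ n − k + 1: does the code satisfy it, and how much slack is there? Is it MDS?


Singleton RHS = n − k + 1 = 7, slack = -1, bound violated (no such code; not MDS).

Singleton bound: d ≤ n − k + 1.
Here n = 15, k = 9, so n − k + 1 = 7.
Given d = 8, check d ≤ 7: NO.
Slack = (n − k + 1) − d = -1.
The slack is negative: d = 8 exceeds n − k + 1 = 7 by 1, so the Singleton bound is violated and no linear [15, 9, 8]_4 code can exist. In particular it is not MDS (MDS requires d = n − k + 1 exactly).
Description: the claimed parameters are [15, 9, 8]_4; such a code would be impossible (violates the Singleton bound).


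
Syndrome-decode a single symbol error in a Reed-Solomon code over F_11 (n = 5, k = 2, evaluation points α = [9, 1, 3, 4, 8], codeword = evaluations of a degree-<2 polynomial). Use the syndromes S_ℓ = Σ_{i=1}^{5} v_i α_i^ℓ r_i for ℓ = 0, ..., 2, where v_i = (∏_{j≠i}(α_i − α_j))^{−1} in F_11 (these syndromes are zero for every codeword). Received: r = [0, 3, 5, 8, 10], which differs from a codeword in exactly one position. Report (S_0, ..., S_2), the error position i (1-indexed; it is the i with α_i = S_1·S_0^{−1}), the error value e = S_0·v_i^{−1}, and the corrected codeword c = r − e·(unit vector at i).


S = (7, 6, 2), error at position 4, error magnitude e = 2, c = [0, 3, 5, 6, 10].

Step 1: column multipliers v_i = (∏_{j≠i}(α_i − α_j))^{−1} mod 11.
  i = 1 (α = 9): (9−1)(9−3)(9−4)(9−8) = 8·6·5·1 = 240 ≡ 9, so v_1 = 9^{−1} = 5 (mod 11).
  i = 2 (α = 1): (1−9)(1−3)(1−4)(1−8) = (−8)·(−2)·(−3)·(−7) = 336 ≡ 6, so v_2 = 6^{−1} = 2 (mod 11).
  i = 3 (α = 3): (3−9)(3−1)(3−4)(3−8) = (−6)·2·(−1)·(−5) = −60 ≡ 6, so v_3 = 6^{−1} = 2 (mod 11).
  i = 4 (α = 4): (4−9)(4−1)(4−3)(4−8) = (−5)·3·1·(−4) = 60 ≡ 5, so v_4 = 5^{−1} = 9 (mod 11).
  i = 5 (α = 8): (8−9)(8−1)(8−3)(8−4) = (−1)·7·5·4 = −140 ≡ 3, so v_5 = 3^{−1} = 4 (mod 11).
  v = [5, 2, 2, 9, 4].
Step 2: syndromes of r = [0, 3, 5, 8, 10] (all sums mod 11).
  S_0 = Σ v_i r_i = 5·0 + 2·3 + 2·5 + 9·8 + 4·10 = 128 ≡ 7.
  S_1 = Σ v_i α_i r_i = 5·9·0 + 2·1·3 + 2·3·5 + 9·4·8 + 4·8·10 = 644 ≡ 6.
  α_i^2 mod 11 = [4, 1, 9, 5, 9].
  S_2 = Σ v_i α_i^2 r_i = 5·4·0 + 2·1·3 + 2·9·5 + 9·5·8 + 4·9·10 = 816 ≡ 2.
  S = (7, 6, 2) ≠ 0, so r is not a codeword (an error is present).
Step 3: locate the error. For a single error e at position i, S_ℓ = v_i·e·α_i^ℓ, so α_err = S_1/S_0.
  S_0^{−1} = 7^{−1} = 8 (mod 11), so α_err = 6·8 = 48 ≡ 4 = α_4. Error position i = 4.
  Consistency check: S_2/S_1 = 2·2 = 4 ≡ 4 = α_err ✓ (single-error assumption holds).
Step 4: error magnitude e = S_0/v_4 = S_0·∏_{j≠4}(α_4 − α_j) = 7·5 = 35 ≡ 2 (mod 11).
Step 5: correct position 4: c_4 = r_4 − e = 8 − 2 ≡ 6 (mod 11). Hence c = [0, 3, 5, 6, 10].
  Check: interpolating c through the α_i gives m(x) = 2 + 1·x (degree < 2) with m(α_i) = c_i for every i, so c is indeed a codeword.


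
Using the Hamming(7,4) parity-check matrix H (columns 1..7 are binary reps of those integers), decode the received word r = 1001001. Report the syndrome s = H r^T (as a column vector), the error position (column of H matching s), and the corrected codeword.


s = (0, 1, 0)^T, error position = 2, corrected codeword c = 1101001

Compute s = H r^T mod 2 one row at a time:
  s_1 = 1 + 0 + 0 + 1 = 2 ≡ 0 (mod 2).
  s_2 = 0 + 0 + 0 + 1 = 1 ≡ 1 (mod 2).
  s_3 = 1 + 0 + 0 + 1 = 2 ≡ 0 (mod 2).
s = (0, 1, 0)^T — this equals column 2 of H (binary 010), so error is at position 2.
Correct: flip bit 2 of r = 1001001 to get c = 1101001.


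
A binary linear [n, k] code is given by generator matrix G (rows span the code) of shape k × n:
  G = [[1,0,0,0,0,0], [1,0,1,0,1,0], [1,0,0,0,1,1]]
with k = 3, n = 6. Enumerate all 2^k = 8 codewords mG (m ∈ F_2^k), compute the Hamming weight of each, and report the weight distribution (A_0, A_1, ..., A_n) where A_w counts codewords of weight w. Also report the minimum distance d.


Weight distribution: A_0 = 1, A_1 = 1, A_2 = 3, A_3 = 3. Minimum distance d = 1.

Enumerate all 2^3 = 8 messages m ∈ F_2^3.
For each, compute codeword c = mG in F_2^6, then tally its weight.
  m = 000 → c = 000000, weight = 0.
  m = 100 → c = 100000, weight = 1.
  m = 010 → c = 101010, weight = 3.
  m = 110 → c = 001010, weight = 2.
  m = 001 → c = 100011, weight = 3.
  m = 101 → c = 000011, weight = 2.
  m = 011 → c = 001001, weight = 2.
  m = 111 → c = 101001, weight = 3.
Tally weights:
  weight 0: 1 codewords.
  weight 1: 1 codewords.
  weight 2: 3 codewords.
  weight 3: 3 codewords.
Minimum distance d = smallest w > 0 with A_w > 0 = 1.
Sanity: Σ A_w = 8 = 2^3 = 8 ✓.


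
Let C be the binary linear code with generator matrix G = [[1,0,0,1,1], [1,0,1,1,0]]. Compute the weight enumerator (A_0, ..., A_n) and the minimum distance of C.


Weight distribution: A_0 = 1, A_2 = 1, A_3 = 2. Minimum distance d = 2.

Enumerate all 2^2 = 4 messages m ∈ F_2^2.
For each, compute codeword c = mG in F_2^5, then tally its weight.
  m = 00 → c = 00000, weight = 0.
  m = 10 → c = 10011, weight = 3.
  m = 01 → c = 10110, weight = 3.
  m = 11 → c = 00101, weight = 2.
Tally weights:
  weight 0: 1 codewords.
  weight 2: 1 codewords.
  weight 3: 2 codewords.
Minimum distance d = smallest w > 0 with A_w > 0 = 2.
Sanity: Σ A_w = 4 = 2^2 = 4 ✓.


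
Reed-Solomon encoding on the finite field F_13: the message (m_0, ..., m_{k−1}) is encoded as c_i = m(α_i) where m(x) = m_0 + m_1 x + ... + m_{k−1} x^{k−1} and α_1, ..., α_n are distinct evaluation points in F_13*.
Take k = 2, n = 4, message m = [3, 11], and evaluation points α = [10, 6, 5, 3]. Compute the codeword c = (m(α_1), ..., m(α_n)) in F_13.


c = [9, 4, 6, 10]

Message polynomial: m(x) = 3 + 11·x (mod 13).
For each evaluation point α_i, compute m(α_i) mod 13:
  α_1 = 10: Horner steps 11 → 9, so m(10) = 9.
  α_2 = 6: Horner steps 11 → 4, so m(6) = 4.
  α_3 = 5: Horner steps 11 → 6, so m(5) = 6.
  α_4 = 3: Horner steps 11 → 10, so m(3) = 10.
Codeword c = [9, 4, 6, 10] ∈ F_13^4.


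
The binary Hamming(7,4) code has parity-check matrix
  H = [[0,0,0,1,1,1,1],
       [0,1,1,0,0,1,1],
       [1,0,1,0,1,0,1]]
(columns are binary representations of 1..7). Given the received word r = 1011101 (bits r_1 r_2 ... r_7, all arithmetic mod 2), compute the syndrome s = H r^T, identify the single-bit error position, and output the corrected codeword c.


s = (1, 0, 0)^T, error position = 4, corrected codeword c = 1010101

Compute s = H r^T mod 2 one row at a time:
  s_1 = 1 + 1 + 0 + 1 = 3 ≡ 1 (mod 2).
  s_2 = 0 + 1 + 0 + 1 = 2 ≡ 0 (mod 2).
  s_3 = 1 + 1 + 1 + 1 = 4 ≡ 0 (mod 2).
s = (1, 0, 0)^T — this equals column 4 of H (binary 100), so error is at position 4.
Correct: flip bit 4 of r = 1011101 to get c = 1010101.


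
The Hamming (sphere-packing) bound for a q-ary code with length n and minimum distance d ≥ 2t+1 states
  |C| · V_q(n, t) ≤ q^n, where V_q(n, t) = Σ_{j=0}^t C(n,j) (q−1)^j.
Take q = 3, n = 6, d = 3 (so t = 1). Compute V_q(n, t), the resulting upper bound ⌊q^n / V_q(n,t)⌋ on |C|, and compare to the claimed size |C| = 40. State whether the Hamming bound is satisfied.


V_q(n, t) = 13, q^n = 729, Hamming bound = 56, |C| = 40 ≤ bound (satisfied).

Step 1: Compute V_q(n, t) = Σ_{j=0}^1 C(n, j) (q−1)^j.
  j = 0: C(6,0)·(2)^0 = 1·1 = 1.
  j = 1: C(6,1)·(2)^1 = 6·2 = 12.
  V_q(n, t) = 1 + 12 = 13.
Step 2: q^n = 3^6 = 729.
Step 3: Hamming bound ⌊q^n / V_q(n,t)⌋ = ⌊729/13⌋ = 56.
Step 4: Compare |C| = 40 to 56: satisfied.
The claimed |C| lies below the Hamming bound.


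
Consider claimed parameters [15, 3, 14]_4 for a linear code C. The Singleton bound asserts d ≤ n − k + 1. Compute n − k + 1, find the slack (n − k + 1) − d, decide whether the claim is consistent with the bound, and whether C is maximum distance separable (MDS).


Singleton RHS = n − k + 1 = 13, slack = -1, bound violated (no such code; not MDS).

Singleton bound: d ≤ n − k + 1.
Here n = 15, k = 3, so n − k + 1 = 13.
Given d = 14, check d ≤ 13: NO.
Slack = (n − k + 1) − d = -1.
The slack is negative: d = 14 exceeds n − k + 1 = 13 by 1, so the Singleton bound is violated and no linear [15, 3, 14]_4 code can exist. In particular it is not MDS (MDS requires d = n − k + 1 exactly).
Description: the claimed parameters are [15, 3, 14]_4; such a code would be impossible (violates the Singleton bound).


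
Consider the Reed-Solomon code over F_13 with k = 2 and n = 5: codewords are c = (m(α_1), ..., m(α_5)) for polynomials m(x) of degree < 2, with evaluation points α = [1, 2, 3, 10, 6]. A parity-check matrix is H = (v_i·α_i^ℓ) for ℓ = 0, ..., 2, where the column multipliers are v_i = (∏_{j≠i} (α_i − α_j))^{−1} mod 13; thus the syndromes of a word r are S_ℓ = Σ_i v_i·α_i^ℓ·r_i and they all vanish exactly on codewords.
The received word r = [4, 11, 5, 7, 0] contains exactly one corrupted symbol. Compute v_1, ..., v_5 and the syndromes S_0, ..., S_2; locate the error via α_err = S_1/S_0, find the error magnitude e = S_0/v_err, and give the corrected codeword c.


S = (5, 11, 6), error at position 4, error magnitude e = 5, c = [4, 11, 5, 2, 0].

Step 1: column multipliers v_i = (∏_{j≠i}(α_i − α_j))^{−1} mod 13.
  i = 1 (α = 1): (1−2)(1−3)(1−10)(1−6) = (−1)·(−2)·(−9)·(−5) = 90 ≡ 12, so v_1 = 12^{−1} = 12 (mod 13).
  i = 2 (α = 2): (2−1)(2−3)(2−10)(2−6) = 1·(−1)·(−8)·(−4) = −32 ≡ 7, so v_2 = 7^{−1} = 2 (mod 13).
  i = 3 (α = 3): (3−1)(3−2)(3−10)(3−6) = 2·1·(−7)·(−3) = 42 ≡ 3, so v_3 = 3^{−1} = 9 (mod 13).
  i = 4 (α = 10): (10−1)(10−2)(10−3)(10−6) = 9·8·7·4 = 2016 ≡ 1, so v_4 = 1^{−1} = 1 (mod 13).
  i = 5 (α = 6): (6−1)(6−2)(6−3)(6−10) = 5·4·3·(−4) = −240 ≡ 7, so v_5 = 7^{−1} = 2 (mod 13).
  v = [12, 2, 9, 1, 2].
Step 2: syndromes of r = [4, 11, 5, 7, 0] (all sums mod 13).
  S_0 = Σ v_i r_i = 12·4 + 2·11 + 9·5 + 1·7 + 2·0 = 122 ≡ 5.
  S_1 = Σ v_i α_i r_i = 12·1·4 + 2·2·11 + 9·3·5 + 1·10·7 + 2·6·0 = 297 ≡ 11.
  α_i^2 mod 13 = [1, 4, 9, 9, 10].
  S_2 = Σ v_i α_i^2 r_i = 12·1·4 + 2·4·11 + 9·9·5 + 1·9·7 + 2·10·0 = 604 ≡ 6.
  S = (5, 11, 6) ≠ 0, so r is not a codeword (an error is present).
Step 3: locate the error. For a single error e at position i, S_ℓ = v_i·e·α_i^ℓ, so α_err = S_1/S_0.
  S_0^{−1} = 5^{−1} = 8 (mod 13), so α_err = 11·8 = 88 ≡ 10 = α_4. Error position i = 4.
  Consistency check: S_2/S_1 = 6·6 = 36 ≡ 10 = α_err ✓ (single-error assumption holds).
Step 4: error magnitude e = S_0/v_4 = S_0·∏_{j≠4}(α_4 − α_j) = 5·1 = 5 ≡ 5 (mod 13).
Step 5: correct position 4: c_4 = r_4 − e = 7 − 5 ≡ 2 (mod 13). Hence c = [4, 11, 5, 2, 0].
  Check: interpolating c through the α_i gives m(x) = 10 + 7·x (degree < 2) with m(α_i) = c_i for every i, so c is indeed a codeword.


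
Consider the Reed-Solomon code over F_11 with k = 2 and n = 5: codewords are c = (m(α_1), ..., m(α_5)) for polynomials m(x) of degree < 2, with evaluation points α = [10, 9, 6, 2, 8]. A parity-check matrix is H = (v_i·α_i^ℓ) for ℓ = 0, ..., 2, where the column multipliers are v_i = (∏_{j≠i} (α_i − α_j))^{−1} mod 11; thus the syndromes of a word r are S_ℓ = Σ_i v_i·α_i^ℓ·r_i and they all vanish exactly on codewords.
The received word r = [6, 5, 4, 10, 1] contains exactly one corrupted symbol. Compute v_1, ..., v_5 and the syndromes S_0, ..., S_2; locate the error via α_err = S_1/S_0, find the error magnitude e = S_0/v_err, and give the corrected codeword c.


S = (7, 4, 7), error at position 1, error magnitude e = 8, c = [9, 5, 4, 10, 1].

Step 1: column multipliers v_i = (∏_{j≠i}(α_i − α_j))^{−1} mod 11.
  i = 1 (α = 10): (10−9)(10−6)(10−2)(10−8) = 1·4·8·2 = 64 ≡ 9, so v_1 = 9^{−1} = 5 (mod 11).
  i = 2 (α = 9): (9−10)(9−6)(9−2)(9−8) = (−1)·3·7·1 = −21 ≡ 1, so v_2 = 1^{−1} = 1 (mod 11).
  i = 3 (α = 6): (6−10)(6−9)(6−2)(6−8) = (−4)·(−3)·4·(−2) = −96 ≡ 3, so v_3 = 3^{−1} = 4 (mod 11).
  i = 4 (α = 2): (2−10)(2−9)(2−6)(2−8) = (−8)·(−7)·(−4)·(−6) = 1344 ≡ 2, so v_4 = 2^{−1} = 6 (mod 11).
  i = 5 (α = 8): (8−10)(8−9)(8−6)(8−2) = (−2)·(−1)·2·6 = 24 ≡ 2, so v_5 = 2^{−1} = 6 (mod 11).
  v = [5, 1, 4, 6, 6].
Step 2: syndromes of r = [6, 5, 4, 10, 1] (all sums mod 11).
  S_0 = Σ v_i r_i = 5·6 + 1·5 + 4·4 + 6·10 + 6·1 = 117 ≡ 7.
  S_1 = Σ v_i α_i r_i = 5·10·6 + 1·9·5 + 4·6·4 + 6·2·10 + 6·8·1 = 609 ≡ 4.
  α_i^2 mod 11 = [1, 4, 3, 4, 9].
  S_2 = Σ v_i α_i^2 r_i = 5·1·6 + 1·4·5 + 4·3·4 + 6·4·10 + 6·9·1 = 392 ≡ 7.
  S = (7, 4, 7) ≠ 0, so r is not a codeword (an error is present).
Step 3: locate the error. For a single error e at position i, S_ℓ = v_i·e·α_i^ℓ, so α_err = S_1/S_0.
  S_0^{−1} = 7^{−1} = 8 (mod 11), so α_err = 4·8 = 32 ≡ 10 = α_1. Error position i = 1.
  Consistency check: S_2/S_1 = 7·3 = 21 ≡ 10 = α_err ✓ (single-error assumption holds).
Step 4: error magnitude e = S_0/v_1 = S_0·∏_{j≠1}(α_1 − α_j) = 7·9 = 63 ≡ 8 (mod 11).
Step 5: correct position 1: c_1 = r_1 − e = 6 − 8 ≡ 9 (mod 11). Hence c = [9, 5, 4, 10, 1].
  Check: interpolating c through the α_i gives m(x) = 2 + 4·x (degree < 2) with m(α_i) = c_i for every i, so c is indeed a codeword.


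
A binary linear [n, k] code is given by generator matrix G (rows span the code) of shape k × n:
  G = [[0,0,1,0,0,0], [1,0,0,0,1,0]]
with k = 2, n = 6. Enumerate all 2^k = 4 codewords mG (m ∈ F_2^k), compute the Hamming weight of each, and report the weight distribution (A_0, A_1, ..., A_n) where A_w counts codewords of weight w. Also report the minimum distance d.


Weight distribution: A_0 = 1, A_1 = 1, A_2 = 1, A_3 = 1. Minimum distance d = 1.

Enumerate all 2^2 = 4 messages m ∈ F_2^2.
For each, compute codeword c = mG in F_2^6, then tally its weight.
  m = 00 → c = 000000, weight = 0.
  m = 10 → c = 001000, weight = 1.
  m = 01 → c = 100010, weight = 2.
  m = 11 → c = 101010, weight = 3.
Tally weights:
  weight 0: 1 codewords.
  weight 1: 1 codewords.
  weight 2: 1 codewords.
  weight 3: 1 codewords.
Minimum distance d = smallest w > 0 with A_w > 0 = 1.
Sanity: Σ A_w = 4 = 2^2 = 4 ✓.


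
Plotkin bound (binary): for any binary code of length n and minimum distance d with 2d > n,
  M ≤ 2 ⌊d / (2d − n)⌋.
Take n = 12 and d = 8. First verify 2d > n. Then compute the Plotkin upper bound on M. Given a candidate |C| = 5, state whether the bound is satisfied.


Plotkin bound M ≤ 4; given |C| = 5 > bound (violated).

Check applicability: 2d = 16, n = 12.
2d − n = 4 > 0, so Plotkin applies.
Compute d/(2d−n) = 8/4 ≈ 2.0000.
⌊d/(2d−n)⌋ = 2.
Plotkin bound: M ≤ 2·2 = 4.
Given |C| = 5, check: VIOLATED.
This |C| is above the Plotkin bound, so no binary code with n = 12, d = 8 and 5 codewords exists.


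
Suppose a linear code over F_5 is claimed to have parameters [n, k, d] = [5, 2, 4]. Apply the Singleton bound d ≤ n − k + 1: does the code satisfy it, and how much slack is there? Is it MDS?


Singleton RHS = n − k + 1 = 4, slack = 0, bound satisfied, MDS.

Singleton bound: d ≤ n − k + 1.
Here n = 5, k = 2, so n − k + 1 = 4.
Given d = 4, check d ≤ 4: YES.
Slack = (n − k + 1) − d = 0.
The code is MDS (slack = 0).
Description: the claimed parameters are [5, 2, 4]_5; such a code would be MDS (meets Singleton bound).


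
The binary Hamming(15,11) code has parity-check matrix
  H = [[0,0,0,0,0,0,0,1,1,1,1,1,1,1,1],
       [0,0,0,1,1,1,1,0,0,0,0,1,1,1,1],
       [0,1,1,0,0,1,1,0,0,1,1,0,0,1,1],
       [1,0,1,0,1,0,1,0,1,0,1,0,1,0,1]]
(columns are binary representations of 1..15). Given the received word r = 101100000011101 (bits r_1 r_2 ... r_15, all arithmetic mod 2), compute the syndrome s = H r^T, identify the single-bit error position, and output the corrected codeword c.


s = (0, 0, 1, 1)^T, error position = 3, corrected codeword c = 100100000011101

Compute s = H r^T mod 2 one row at a time:
  s_1 = 0 + 0 + 0 + 1 + 1 + 1 + 0 + 1 = 4 ≡ 0 (mod 2).
  s_2 = 1 + 0 + 0 + 0 + 1 + 1 + 0 + 1 = 4 ≡ 0 (mod 2).
  s_3 = 0 + 1 + 0 + 0 + 0 + 1 + 0 + 1 = 3 ≡ 1 (mod 2).
  s_4 = 1 + 1 + 0 + 0 + 0 + 1 + 1 + 1 = 5 ≡ 1 (mod 2).
s = (0, 0, 1, 1)^T — this equals column 3 of H (binary 0011), so error is at position 3.
Correct: flip bit 3 of r = 101100000011101 to get c = 100100000011101.


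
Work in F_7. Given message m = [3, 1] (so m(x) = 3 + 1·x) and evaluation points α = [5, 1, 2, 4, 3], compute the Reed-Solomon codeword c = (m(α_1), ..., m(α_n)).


c = [1, 4, 5, 0, 6]

Message polynomial: m(x) = 3 + 1·x (mod 7).
For each evaluation point α_i, compute m(α_i) mod 7:
  α_1 = 5: Horner steps 1 → 1, so m(5) = 1.
  α_2 = 1: Horner steps 1 → 4, so m(1) = 4.
  α_3 = 2: Horner steps 1 → 5, so m(2) = 5.
  α_4 = 4: Horner steps 1 → 0, so m(4) = 0.
  α_5 = 3: Horner steps 1 → 6, so m(3) = 6.
Codeword c = [1, 4, 5, 0, 6] ∈ F_7^5.


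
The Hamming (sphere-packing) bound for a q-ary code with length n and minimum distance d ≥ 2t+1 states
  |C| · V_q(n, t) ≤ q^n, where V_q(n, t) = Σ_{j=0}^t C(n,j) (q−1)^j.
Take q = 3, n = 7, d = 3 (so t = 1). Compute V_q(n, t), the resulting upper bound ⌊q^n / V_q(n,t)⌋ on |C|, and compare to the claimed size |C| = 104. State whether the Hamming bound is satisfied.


V_q(n, t) = 15, q^n = 2187, Hamming bound = 145, |C| = 104 ≤ bound (satisfied).

Step 1: Compute V_q(n, t) = Σ_{j=0}^1 C(n, j) (q−1)^j.
  j = 0: C(7,0)·(2)^0 = 1·1 = 1.
  j = 1: C(7,1)·(2)^1 = 7·2 = 14.
  V_q(n, t) = 1 + 14 = 15.
Step 2: q^n = 3^7 = 2187.
Step 3: Hamming bound ⌊q^n / V_q(n,t)⌋ = ⌊2187/15⌋ = 145.
Step 4: Compare |C| = 104 to 145: satisfied.
The claimed |C| lies below the Hamming bound.


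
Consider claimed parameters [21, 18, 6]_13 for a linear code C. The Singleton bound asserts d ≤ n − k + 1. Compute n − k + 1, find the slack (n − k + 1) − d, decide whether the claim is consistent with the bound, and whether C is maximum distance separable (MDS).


Singleton RHS = n − k + 1 = 4, slack = -2, bound violated (no such code; not MDS).

Singleton bound: d ≤ n − k + 1.
Here n = 21, k = 18, so n − k + 1 = 4.
Given d = 6, check d ≤ 4: NO.
Slack = (n − k + 1) − d = -2.
The slack is negative: d = 6 exceeds n − k + 1 = 4 by 2, so the Singleton bound is violated and no linear [21, 18, 6]_13 code can exist. In particular it is not MDS (MDS requires d = n − k + 1 exactly).
Description: the claimed parameters are [21, 18, 6]_13; such a code would be impossible (violates the Singleton bound).


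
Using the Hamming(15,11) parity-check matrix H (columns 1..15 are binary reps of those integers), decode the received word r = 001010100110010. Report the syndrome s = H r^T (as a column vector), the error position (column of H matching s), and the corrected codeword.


s = (1, 1, 1, 0)^T, error position = 14, corrected codeword c = 001010100110000

Compute s = H r^T mod 2 one row at a time:
  s_1 = 0 + 0 + 1 + 1 + 0 + 0 + 1 + 0 = 3 ≡ 1 (mod 2).
  s_2 = 0 + 1 + 0 + 1 + 0 + 0 + 1 + 0 = 3 ≡ 1 (mod 2).
  s_3 = 0 + 1 + 0 + 1 + 1 + 1 + 1 + 0 = 5 ≡ 1 (mod 2).
  s_4 = 0 + 1 + 1 + 1 + 0 + 1 + 0 + 0 = 4 ≡ 0 (mod 2).
s = (1, 1, 1, 0)^T — this equals column 14 of H (binary 1110), so error is at position 14.
Correct: flip bit 14 of r = 001010100110010 to get c = 001010100110000.


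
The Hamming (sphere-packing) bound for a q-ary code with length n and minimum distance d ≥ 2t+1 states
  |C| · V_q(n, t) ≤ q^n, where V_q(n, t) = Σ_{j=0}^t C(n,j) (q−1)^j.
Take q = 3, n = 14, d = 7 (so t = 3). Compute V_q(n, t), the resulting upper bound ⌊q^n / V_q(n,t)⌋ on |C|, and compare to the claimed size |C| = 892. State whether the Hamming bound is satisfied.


V_q(n, t) = 3305, q^n = 4782969, Hamming bound = 1447, |C| = 892 ≤ bound (satisfied).

Step 1: Compute V_q(n, t) = Σ_{j=0}^3 C(n, j) (q−1)^j.
  j = 0: C(14,0)·(2)^0 = 1·1 = 1.
  j = 1: C(14,1)·(2)^1 = 14·2 = 28.
  j = 2: C(14,2)·(2)^2 = 91·4 = 364.
  j = 3: C(14,3)·(2)^3 = 364·8 = 2912.
  V_q(n, t) = 1 + 28 + 364 + 2912 = 3305.
Step 2: q^n = 3^14 = 4782969.
Step 3: Hamming bound ⌊q^n / V_q(n,t)⌋ = ⌊4782969/3305⌋ = 1447.
Step 4: Compare |C| = 892 to 1447: satisfied.
The claimed |C| lies below the Hamming bound.


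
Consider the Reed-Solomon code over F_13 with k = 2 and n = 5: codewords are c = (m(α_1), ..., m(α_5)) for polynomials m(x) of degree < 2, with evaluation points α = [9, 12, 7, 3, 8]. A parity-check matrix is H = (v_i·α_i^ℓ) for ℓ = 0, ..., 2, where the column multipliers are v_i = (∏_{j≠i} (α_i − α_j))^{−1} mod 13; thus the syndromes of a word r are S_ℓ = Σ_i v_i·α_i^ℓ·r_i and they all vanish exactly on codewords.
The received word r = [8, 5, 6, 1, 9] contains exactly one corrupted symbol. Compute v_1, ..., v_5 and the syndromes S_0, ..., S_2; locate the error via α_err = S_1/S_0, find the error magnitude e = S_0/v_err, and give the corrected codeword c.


S = (4, 2, 1), error at position 3, error magnitude e = 9, c = [8, 5, 10, 1, 9].

Step 1: column multipliers v_i = (∏_{j≠i}(α_i − α_j))^{−1} mod 13.
  i = 1 (α = 9): (9−12)(9−7)(9−3)(9−8) = (−3)·2·6·1 = −36 ≡ 3, so v_1 = 3^{−1} = 9 (mod 13).
  i = 2 (α = 12): (12−9)(12−7)(12−3)(12−8) = 3·5·9·4 = 540 ≡ 7, so v_2 = 7^{−1} = 2 (mod 13).
  i = 3 (α = 7): (7−9)(7−12)(7−3)(7−8) = (−2)·(−5)·4·(−1) = −40 ≡ 12, so v_3 = 12^{−1} = 12 (mod 13).
  i = 4 (α = 3): (3−9)(3−12)(3−7)(3−8) = (−6)·(−9)·(−4)·(−5) = 1080 ≡ 1, so v_4 = 1^{−1} = 1 (mod 13).
  i = 5 (α = 8): (8−9)(8−12)(8−7)(8−3) = (−1)·(−4)·1·5 = 20 ≡ 7, so v_5 = 7^{−1} = 2 (mod 13).
  v = [9, 2, 12, 1, 2].
Step 2: syndromes of r = [8, 5, 6, 1, 9] (all sums mod 13).
  S_0 = Σ v_i r_i = 9·8 + 2·5 + 12·6 + 1·1 + 2·9 = 173 ≡ 4.
  S_1 = Σ v_i α_i r_i = 9·9·8 + 2·12·5 + 12·7·6 + 1·3·1 + 2·8·9 = 1419 ≡ 2.
  α_i^2 mod 13 = [3, 1, 10, 9, 12].
  S_2 = Σ v_i α_i^2 r_i = 9·3·8 + 2·1·5 + 12·10·6 + 1·9·1 + 2·12·9 = 1171 ≡ 1.
  S = (4, 2, 1) ≠ 0, so r is not a codeword (an error is present).
Step 3: locate the error. For a single error e at position i, S_ℓ = v_i·e·α_i^ℓ, so α_err = S_1/S_0.
  S_0^{−1} = 4^{−1} = 10 (mod 13), so α_err = 2·10 = 20 ≡ 7 = α_3. Error position i = 3.
  Consistency check: S_2/S_1 = 1·7 = 7 ≡ 7 = α_err ✓ (single-error assumption holds).
Step 4: error magnitude e = S_0/v_3 = S_0·∏_{j≠3}(α_3 − α_j) = 4·12 = 48 ≡ 9 (mod 13).
Step 5: correct position 3: c_3 = r_3 − e = 6 − 9 ≡ 10 (mod 13). Hence c = [8, 5, 10, 1, 9].
  Check: interpolating c through the α_i gives m(x) = 4 + 12·x (degree < 2) with m(α_i) = c_i for every i, so c is indeed a codeword.


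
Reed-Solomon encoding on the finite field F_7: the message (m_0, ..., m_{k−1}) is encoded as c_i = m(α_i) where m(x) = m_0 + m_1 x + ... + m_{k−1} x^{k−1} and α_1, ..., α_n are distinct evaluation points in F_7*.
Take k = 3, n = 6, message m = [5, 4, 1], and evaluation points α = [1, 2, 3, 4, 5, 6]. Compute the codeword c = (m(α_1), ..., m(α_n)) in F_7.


c = [3, 3, 5, 2, 1, 2]

Message polynomial: m(x) = 5 + 4·x + 1·x^2 (mod 7).
For each evaluation point α_i, compute m(α_i) mod 7:
  α_1 = 1: Horner steps 1 → 5 → 3, so m(1) = 3.
  α_2 = 2: Horner steps 1 → 6 → 3, so m(2) = 3.
  α_3 = 3: Horner steps 1 → 0 → 5, so m(3) = 5.
  α_4 = 4: Horner steps 1 → 1 → 2, so m(4) = 2.
  α_5 = 5: Horner steps 1 → 2 → 1, so m(5) = 1.
  α_6 = 6: Horner steps 1 → 3 → 2, so m(6) = 2.
Codeword c = [3, 3, 5, 2, 1, 2] ∈ F_7^6.
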